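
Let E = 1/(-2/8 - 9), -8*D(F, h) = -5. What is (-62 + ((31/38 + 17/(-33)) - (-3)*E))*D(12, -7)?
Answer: -14388875/371184 ≈ -38.765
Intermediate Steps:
D(F, h) = 5/8 (D(F, h) = -⅛*(-5) = 5/8)
E = -4/37 (E = 1/(-2*⅛ - 9) = 1/(-¼ - 9) = 1/(-37/4) = -4/37 ≈ -0.10811)
(-62 + ((31/38 + 17/(-33)) - (-3)*E))*D(12, -7) = (-62 + ((31/38 + 17/(-33)) - (-3)*(-4)/37))*(5/8) = (-62 + ((31*(1/38) + 17*(-1/33)) - 1*12/37))*(5/8) = (-62 + ((31/38 - 17/33) - 12/37))*(5/8) = (-62 + (377/1254 - 12/37))*(5/8) = (-62 - 1099/46398)*(5/8) = -2877775/46398*5/8 = -14388875/371184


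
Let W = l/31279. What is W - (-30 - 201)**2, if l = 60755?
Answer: -1669017964/31279 ≈ -53359.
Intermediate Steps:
W = 60755/31279 ≈ 1.9424
W - (-30 - 201)**2 = 60755/31279 - (-30 - 201)**2 = 60755/31279 - 1*(-231)**2 = 60755/31279 - 1*53361 = 60755/31279 - 53361 = -1669017964/31279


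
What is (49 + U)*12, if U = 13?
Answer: 744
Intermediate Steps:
(49 + U)*12 = (49 + 13)*12 = 62*12 = 744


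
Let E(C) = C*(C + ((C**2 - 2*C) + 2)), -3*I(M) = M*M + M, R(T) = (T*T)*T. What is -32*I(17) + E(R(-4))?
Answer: -263104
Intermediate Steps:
R(T) = T**3 (R(T) = T**2*T = T**3)
I(M) = -M/3 - M**2/3 (I(M) = -(M*M + M)/3 = -(M**2 + M)/3 = -(M + M**2)/3 = -M/3 - M**2/3)
E(C) = C*(2 + C**2 - C) (E(C) = C*(C + (2 + C**2 - 2*C)) = C*(2 + C**2 - C))
-32*I(17) + E(R(-4)) = -(-32)*17*(1 + 17)/3 + (-4)**3*(2 + ((-4)**3)**2 - 1*(-4)**3) = -(-32)*17*18/3 - 64*(2 + (-64)**2 - 1*(-64)) = -32*(-102) - 64*(2 + 4096 + 64) = 3264 - 64*4162 = 3264 - 266368 = -263104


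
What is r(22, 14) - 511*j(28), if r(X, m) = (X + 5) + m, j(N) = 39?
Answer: -19888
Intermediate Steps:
r(X, m) = 5 + X + m (r(X, m) = (5 + X) + m = 5 + X + m)
r(22, 14) - 511*j(28) = (5 + 22 + 14) - 511*39 = 41 - 19929 = -19888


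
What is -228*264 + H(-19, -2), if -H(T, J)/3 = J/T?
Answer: -1143654/19 ≈ -60192.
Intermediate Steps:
H(T, J) = -3*J/T
-228*264 + H(-19, -2) = -228*264 - 3*(-2)/(-19) = -60192 - 3*(-2)*(-1/19) = -60192 - 6/19 = -1143654/19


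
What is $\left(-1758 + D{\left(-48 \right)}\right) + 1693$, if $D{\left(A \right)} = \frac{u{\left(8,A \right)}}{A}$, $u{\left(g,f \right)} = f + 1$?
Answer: $- \frac{3073}{48} \approx -64.021$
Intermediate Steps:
$u{\left(g,f \right)} = 1 + f$
$D{\left(A \right)} = \frac{1 + A}{A}$
$\left(-1758 + D{\left(-48 \right)}\right) + 1693 = \left(-1758 + \frac{1 - 48}{-48}\right) + 1693 = \left(-1758 - - \frac{47}{48}\right) + 1693 = \left(-1758 + \frac{47}{48}\right) + 1693 = - \frac{84337}{48} + 1693 = - \frac{3073}{48}$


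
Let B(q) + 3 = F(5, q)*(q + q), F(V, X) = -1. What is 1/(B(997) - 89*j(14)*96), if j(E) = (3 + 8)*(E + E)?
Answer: -1/2633549 ≈ -3.7972e-7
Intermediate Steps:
j(E) = 22*E (j(E) = 11*(2*E) = 22*E)
B(q) = -3 - 2*q (B(q) = -3 - (q + q) = -3 - 2*q)
1/(B(997) - 89*j(14)*96) = 1/((-3 - 2*997) - 1958*14*96) = 1/((-3 - 1994) - 89*308*96) = 1/(-1997 - 27412*96) = 1/(-1997 - 2631552) = 1/(-2633549) = -1/2633549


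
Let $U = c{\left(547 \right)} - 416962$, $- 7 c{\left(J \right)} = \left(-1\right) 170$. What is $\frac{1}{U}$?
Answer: $- \frac{7}{2918564} \approx -2.3984 \cdot 10^{-6}$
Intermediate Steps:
$c{\left(J \right)} = \frac{170}{7}$ ($c{\left(J \right)} = - \frac{\left(-1\right) 170}{7} = \left(- \frac{1}{7}\right) \left(-170\right) = \frac{170}{7}$)
$U = - \frac{2918564}{7}$ ($U = \frac{170}{7} - 416962 = - \frac{2918564}{7} \approx -4.1694 \cdot 10^{5}$)
$\frac{1}{U} = \frac{1}{- \frac{2918564}{7}} = - \frac{7}{2918564}$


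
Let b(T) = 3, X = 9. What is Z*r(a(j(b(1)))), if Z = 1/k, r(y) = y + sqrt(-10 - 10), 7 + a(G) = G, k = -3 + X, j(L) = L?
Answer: -2/3 + I*sqrt(5)/3 ≈ -0.66667 + 0.74536*I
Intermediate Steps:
k = 6 (k = -3 + 9 = 6)
a(G) = -7 + G
r(y) = y + 2*I*sqrt(5) (r(y) = y + sqrt(-20) = y + 2*I*sqrt(5))
Z = 1/6 ≈ 0.16667
Z*r(a(j(b(1)))) = ((-7 + 3) + 2*I*sqrt(5))/6 = (-4 + 2*I*sqrt(5))/6 = -2/3 + I*sqrt(5)/3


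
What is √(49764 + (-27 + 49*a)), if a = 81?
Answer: √53706 ≈ 231.75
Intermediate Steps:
√(49764 + (-27 + 49*a)) = √(49764 + (-27 + 49*81)) = √(49764 + (-27 + 3969)) = √(49764 + 3942) = √53706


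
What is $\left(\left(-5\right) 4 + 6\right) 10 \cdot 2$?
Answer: $-280$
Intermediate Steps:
$\left(\left(-5\right) 4 + 6\right) 10 \cdot 2 = \left(-20 + 6\right) 10 \cdot 2 = \left(-14\right) 10 \cdot 2 = \left(-140\right) 2 = -280$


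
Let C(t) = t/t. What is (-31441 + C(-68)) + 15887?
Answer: -15553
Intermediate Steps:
C(t) = 1
(-31441 + C(-68)) + 15887 = (-31441 + 1) + 15887 = -31440 + 15887 = -15553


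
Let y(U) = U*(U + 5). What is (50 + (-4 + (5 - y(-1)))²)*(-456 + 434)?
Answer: -1650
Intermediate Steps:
y(U) = U*(5 + U)
(50 + (-4 + (5 - y(-1)))²)*(-456 + 434) = (50 + (-4 + (5 - (-1)*(5 - 1)))²)*(-456 + 434) = (50 + (-4 + (5 - (-1)*4))²)*(-22) = (50 + (-4 + (5 - 1*(-4)))²)*(-22) = (50 + (-4 + (5 + 4))²)*(-22) = (50 + (-4 + 9)²)*(-22) = (50 + 5²)*(-22) = (50 + 25)*(-22) = 75*(-22) = -1650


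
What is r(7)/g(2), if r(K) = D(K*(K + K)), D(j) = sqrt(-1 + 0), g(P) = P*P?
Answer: I/4 ≈ 0.25*I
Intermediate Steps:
g(P) = P**2
D(j) = I (D(j) = sqrt(-1) = I)
r(K) = I
r(7)/g(2) = I/(2**2) = I/4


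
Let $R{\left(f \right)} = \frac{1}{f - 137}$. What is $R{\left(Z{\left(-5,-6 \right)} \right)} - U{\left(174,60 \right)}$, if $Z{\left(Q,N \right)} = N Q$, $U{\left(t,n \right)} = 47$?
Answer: $- \frac{5030}{107} \approx -47.009$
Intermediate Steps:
$R{\left(f \right)} = \frac{1}{-137 + f}$
$R{\left(Z{\left(-5,-6 \right)} \right)} - U{\left(174,60 \right)} = \frac{1}{-137 - -30} - 47 = \frac{1}{-137 + 30} - 47 = \frac{1}{-107} - 47 = - \frac{1}{107} - 47 = - \frac{5030}{107}$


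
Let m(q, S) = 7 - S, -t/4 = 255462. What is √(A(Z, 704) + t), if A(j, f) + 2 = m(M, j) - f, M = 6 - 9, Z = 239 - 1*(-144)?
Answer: I*√1022930 ≈ 1011.4*I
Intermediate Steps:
t = -1021848 (t = -4*255462 = -1021848)
Z = 383 (Z = 239 + 144 = 383)
M = -3
A(j, f) = 5 - f - j (A(j, f) = -2 + ((7 - j) - f) = -2 + (7 - f - j) = 5 - f - j)
√(A(Z, 704) + t) = √((5 - 1*704 - 1*383) - 1021848) = √((5 - 704 - 383) - 1021848) = √(-1082 - 1021848) = √(-1022930) = I*√1022930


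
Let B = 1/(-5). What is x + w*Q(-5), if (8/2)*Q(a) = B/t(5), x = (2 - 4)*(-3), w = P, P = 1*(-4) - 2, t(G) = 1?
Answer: 63/10 ≈ 6.3000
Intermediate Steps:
P = -6 (P = -4 - 2 = -6)
w = -6
B = -1/5 ≈ -0.20000
x = 6 (x = -2*(-3) = 6)
Q(a) = -1/20 (Q(a) = (-1/5/1)/4 = (-1/5*1)/4 = (1/4)*(-1/5) = -1/20)
x + w*Q(-5) = 6 - 6*(-1/20) = 6 + 3/10 = 63/10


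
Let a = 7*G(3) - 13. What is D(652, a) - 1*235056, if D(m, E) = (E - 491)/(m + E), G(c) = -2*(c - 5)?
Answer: -156782828/667 ≈ -2.3506e+5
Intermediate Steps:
G(c) = 10 - 2*c (G(c) = -2*(-5 + c) = 10 - 2*c)
a = 15 (a = 7*(10 - 2*3) - 13 = 7*(10 - 6) - 13 = 7*4 - 13 = 28 - 13 = 15)
D(m, E) = (-491 + E)/(E + m)
D(652, a) - 1*235056 = (-491 + 15)/(15 + 652) - 1*235056 = -476/667 - 235056 = -156782828/667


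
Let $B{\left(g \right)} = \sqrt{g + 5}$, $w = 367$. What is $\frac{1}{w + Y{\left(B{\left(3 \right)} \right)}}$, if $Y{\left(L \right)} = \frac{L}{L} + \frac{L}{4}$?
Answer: $\frac{736}{270847} - \frac{\sqrt{2}}{270847} \approx 0.0027122$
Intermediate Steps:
$B{\left(g \right)} = \sqrt{5 + g}$
$Y{\left(L \right)} = 1 + \frac{L}{4}$ ($Y{\left(L \right)} = 1 + L \frac{1}{4} = 1 + \frac{L}{4}$)
$\frac{1}{w + Y{\left(B{\left(3 \right)} \right)}} = \frac{1}{367 + \left(1 + \frac{\sqrt{5 + 3}}{4}\right)} = \frac{1}{367 + \left(1 + \frac{\sqrt{8}}{4}\right)} = \frac{1}{367 + \left(1 + \frac{2 \sqrt{2}}{4}\right)} = \frac{1}{367 + \left(1 + \frac{\sqrt{2}}{2}\right)} = \frac{1}{368 + \frac{\sqrt{2}}{2}}$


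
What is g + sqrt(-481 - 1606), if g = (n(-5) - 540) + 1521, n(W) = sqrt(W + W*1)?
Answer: 981 + I*sqrt(10) + I*sqrt(2087) ≈ 981.0 + 48.846*I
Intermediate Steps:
n(W) = sqrt(2)*sqrt(W) (n(W) = sqrt(W + W) = sqrt(2*W) = sqrt(2)*sqrt(W))
g = 981 + I*sqrt(10) (g = (sqrt(2)*sqrt(-5) - 540) + 1521 = (sqrt(2)*(I*sqrt(5)) - 540) + 1521 = (I*sqrt(10) - 540) + 1521 = (-540 + I*sqrt(10)) + 1521 = 981 + I*sqrt(10) ≈ 981.0 + 3.1623*I)
g + sqrt(-481 - 1606) = (981 + I*sqrt(10)) + sqrt(-481 - 1606) = (981 + I*sqrt(10)) + sqrt(-2087) = (981 + I*sqrt(10)) + I*sqrt(2087) = 981 + I*sqrt(10) + I*sqrt(2087)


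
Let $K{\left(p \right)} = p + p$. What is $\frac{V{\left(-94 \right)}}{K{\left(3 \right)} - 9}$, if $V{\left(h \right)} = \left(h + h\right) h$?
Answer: $- \frac{17672}{3} \approx -5890.7$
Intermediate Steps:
$K{\left(p \right)} = 2 p$
$V{\left(h \right)} = 2 h^{2}$ ($V{\left(h \right)} = 2 h h = 2 h^{2}$)
$\frac{V{\left(-94 \right)}}{K{\left(3 \right)} - 9} = \frac{2 \left(-94\right)^{2}}{2 \cdot 3 - 9} = \frac{2 \cdot 8836}{6 - 9} = \frac{17672}{-3} = 17672 \left(- \frac{1}{3}\right) = - \frac{17672}{3}$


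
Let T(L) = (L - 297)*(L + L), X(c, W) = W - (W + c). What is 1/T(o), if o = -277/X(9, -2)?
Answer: -81/1327384 ≈ -6.1022e-5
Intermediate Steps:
X(c, W) = -c (X(c, W) = W + (-W - c) = -c)
o = 277/9 (o = -277/((-1*9)) = -277/(-9) = -277*(-1/9) = 277/9 ≈ 30.778)
T(L) = 2*L*(-297 + L) (T(L) = (-297 + L)*(2*L) = 2*L*(-297 + L))
1/T(o) = 1/(2*(277/9)*(-297 + 277/9)) = 1/(2*(277/9)*(-2396/9)) = 1/(-1327384/81) = -81/1327384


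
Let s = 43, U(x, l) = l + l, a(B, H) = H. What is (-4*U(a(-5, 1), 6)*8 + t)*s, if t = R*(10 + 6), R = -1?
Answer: -17200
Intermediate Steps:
U(x, l) = 2*l
t = -16 (t = -(10 + 6) = -1*16 = -16)
(-4*U(a(-5, 1), 6)*8 + t)*s = (-8*6*8 - 16)*43 = (-4*12*8 - 16)*43 = (-48*8 - 16)*43 = (-384 - 16)*43 = -400*43 = -17200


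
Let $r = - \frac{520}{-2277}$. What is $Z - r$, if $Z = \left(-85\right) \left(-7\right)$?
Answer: $\frac{1354295}{2277} \approx 594.77$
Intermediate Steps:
$r = \frac{520}{2277}$ ($r = \left(-520\right) \left(- \frac{1}{2277}\right) = \frac{520}{2277} \approx 0.22837$)
$Z = 595$
$Z - r = 595 - \frac{520}{2277} = \frac{1354295}{2277}$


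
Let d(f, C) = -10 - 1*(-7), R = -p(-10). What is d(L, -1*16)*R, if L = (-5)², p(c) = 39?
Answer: 117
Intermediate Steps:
L = 25
R = -39 (R = -1*39 = -39)
d(f, C) = -3 (d(f, C) = -10 + 7 = -3)
d(L, -1*16)*R = -3*(-39) = 117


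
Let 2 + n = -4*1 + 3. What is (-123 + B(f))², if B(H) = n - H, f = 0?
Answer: 15876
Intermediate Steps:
n = -3 (n = -2 + (-4*1 + 3) = -2 + (-4 + 3) = -2 - 1 = -3)
B(H) = -3 - H
(-123 + B(f))² = (-123 + (-3 - 1*0))² = (-123 + (-3 + 0))² = (-123 - 3)² = (-126)² = 15876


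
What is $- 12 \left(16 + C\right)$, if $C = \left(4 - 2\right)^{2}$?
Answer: $-240$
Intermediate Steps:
$C = 4$ ($C = 2^{2} = 4$)
$- 12 \left(16 + C\right) = - 12 \left(16 + 4\right) = \left(-12\right) 20 = -240$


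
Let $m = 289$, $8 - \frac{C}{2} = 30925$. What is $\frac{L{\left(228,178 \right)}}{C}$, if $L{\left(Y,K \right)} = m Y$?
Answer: $- \frac{32946}{30917} \approx -1.0656$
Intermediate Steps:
$C = -61834$ ($C = 16 - 61850 = -61834$)
$L{\left(Y,K \right)} = 289 Y$
$\frac{L{\left(228,178 \right)}}{C} = \frac{289 \cdot 228}{-61834} = 65892 \left(- \frac{1}{61834}\right) = - \frac{32946}{30917}$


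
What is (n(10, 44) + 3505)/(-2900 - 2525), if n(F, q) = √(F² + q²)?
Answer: -701/1085 - 2*√509/5425 ≈ -0.65440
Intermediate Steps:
(n(10, 44) + 3505)/(-2900 - 2525) = (√(10² + 44²) + 3505)/(-2900 - 2525) = (√(100 + 1936) + 3505)/(-5425) = (√2036 + 3505)*(-1/5425) = (2*√509 + 3505)*(-1/5425) = (3505 + 2*√509)*(-1/5425) = -701/1085 - 2*√509/5425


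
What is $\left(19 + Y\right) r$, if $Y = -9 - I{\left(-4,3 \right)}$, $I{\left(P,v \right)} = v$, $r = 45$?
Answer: $315$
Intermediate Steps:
$Y = -12$ ($Y = -9 - 3 = -12$)
$\left(19 + Y\right) r = \left(19 - 12\right) 45 = 7 \cdot 45 = 315$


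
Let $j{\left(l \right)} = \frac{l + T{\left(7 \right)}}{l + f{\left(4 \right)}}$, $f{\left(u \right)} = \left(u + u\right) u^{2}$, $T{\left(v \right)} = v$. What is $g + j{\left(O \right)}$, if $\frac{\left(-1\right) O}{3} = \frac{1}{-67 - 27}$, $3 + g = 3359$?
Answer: $\frac{40390121}{12035} \approx 3356.1$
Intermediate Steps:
$g = 3356$ ($g = -3 + 3359 = 3356$)
$f{\left(u \right)} = 2 u^{3}$ ($f{\left(u \right)} = 2 u u^{2} = 2 u^{3}$)
$O = \frac{3}{94}$ ($O = - \frac{3}{-67 - 27} = - \frac{3}{-94} = \left(-3\right) \left(- \frac{1}{94}\right) = \frac{3}{94} \approx 0.031915$)
$j{\left(l \right)} = \frac{7 + l}{128 + l}$ ($j{\left(l \right)} = \frac{l + 7}{l + 2 \cdot 4^{3}} = \frac{7 + l}{l + 2 \cdot 64} = \frac{7 + l}{l + 128} = \frac{7 + l}{128 + l}$)
$g + j{\left(O \right)} = 3356 + \frac{7 + \frac{3}{94}}{128 + \frac{3}{94}} = 3356 + \frac{1}{\frac{12035}{94}} \cdot \frac{661}{94} = 3356 + \frac{94}{12035} \cdot \frac{661}{94} = 3356 + \frac{661}{12035} = \frac{40390121}{12035}$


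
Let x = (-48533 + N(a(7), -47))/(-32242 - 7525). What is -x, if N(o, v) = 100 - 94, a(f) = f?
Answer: -48527/39767 ≈ -1.2203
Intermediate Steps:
N(o, v) = 6
x = 48527/39767 (x = (-48533 + 6)/(-32242 - 7525) = -48527/(-39767) = -48527*(-1/39767) = 48527/39767 ≈ 1.2203)
-x = -1*48527/39767 = -48527/39767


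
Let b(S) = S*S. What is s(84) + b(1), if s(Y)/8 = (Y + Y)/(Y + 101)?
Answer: 1529/185 ≈ 8.2649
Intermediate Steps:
s(Y) = 16*Y/(101 + Y) (s(Y) = 8*((Y + Y)/(Y + 101)) = 8*((2*Y)/(101 + Y)) = 8*(2*Y/(101 + Y)) = 16*Y/(101 + Y))
b(S) = S²
s(84) + b(1) = 16*84/(101 + 84) + 1² = 16*84/185 + 1 = 16*84*(1/185) + 1 = 1344/185 + 1 = 1529/185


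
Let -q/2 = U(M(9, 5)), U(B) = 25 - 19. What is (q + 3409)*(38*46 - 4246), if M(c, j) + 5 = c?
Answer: -8485706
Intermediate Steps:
M(c, j) = -5 + c
U(B) = 6
q = -12 (q = -2*6 = -12)
(q + 3409)*(38*46 - 4246) = (-12 + 3409)*(38*46 - 4246) = 3397*(1748 - 4246) = 3397*(-2498) = -8485706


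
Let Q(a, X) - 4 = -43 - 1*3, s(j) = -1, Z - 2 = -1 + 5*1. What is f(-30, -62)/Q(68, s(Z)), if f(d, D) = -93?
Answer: 31/14 ≈ 2.2143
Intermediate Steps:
Z = 6 (Z = 2 + (-1 + 5*1) = 2 + (-1 + 5) = 2 + 4 = 6)
Q(a, X) = -42 (Q(a, X) = 4 + (-43 - 1*3) = 4 + (-43 - 3) = 4 - 46 = -42)
f(-30, -62)/Q(68, s(Z)) = -93/(-42) = -93*(-1/42) = 31/14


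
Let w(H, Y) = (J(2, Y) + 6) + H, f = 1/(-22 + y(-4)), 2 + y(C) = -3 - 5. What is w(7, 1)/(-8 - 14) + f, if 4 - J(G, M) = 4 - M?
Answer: -235/352 ≈ -0.66761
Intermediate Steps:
y(C) = -10 (y(C) = -2 + (-3 - 5) = -2 - 8 = -10)
f = -1/32 (f = 1/(-22 - 10) = 1/(-32) = -1/32 ≈ -0.031250)
J(G, M) = M (J(G, M) = 4 - (4 - M) = 4 + (-4 + M) = M)
w(H, Y) = 6 + H + Y (w(H, Y) = (Y + 6) + H = (6 + Y) + H = 6 + H + Y)
w(7, 1)/(-8 - 14) + f = (6 + 7 + 1)/(-8 - 14) - 1/32 = 14/(-22) - 1/32 = -1/22*14 - 1/32 = -7/11 - 1/32 = -235/352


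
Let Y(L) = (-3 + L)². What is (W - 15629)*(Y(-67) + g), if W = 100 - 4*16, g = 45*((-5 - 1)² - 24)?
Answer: -84825920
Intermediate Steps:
g = 540 (g = 45*((-6)² - 24) = 45*(36 - 24) = 45*12 = 540)
W = 36 (W = 100 - 64 = 36)
(W - 15629)*(Y(-67) + g) = (36 - 15629)*((-3 - 67)² + 540) = -15593*((-70)² + 540) = -15593*(4900 + 540) = -15593*5440 = -84825920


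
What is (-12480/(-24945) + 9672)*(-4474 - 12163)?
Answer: -267612267416/1663 ≈ -1.6092e+8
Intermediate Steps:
(-12480/(-24945) + 9672)*(-4474 - 12163) = (-12480*(-1/24945) + 9672)*(-16637) = (832/1663 + 9672)*(-16637) = (16085368/1663)*(-16637) = -267612267416/1663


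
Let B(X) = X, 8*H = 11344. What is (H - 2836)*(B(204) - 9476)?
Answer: 13147696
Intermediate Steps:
H = 1418 (H = (1/8)*11344 = 1418)
(H - 2836)*(B(204) - 9476) = (1418 - 2836)*(204 - 9476) = -1418*(-9272) = 13147696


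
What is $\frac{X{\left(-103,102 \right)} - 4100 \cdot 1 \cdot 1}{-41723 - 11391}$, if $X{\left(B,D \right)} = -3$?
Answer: $\frac{4103}{53114} \approx 0.077249$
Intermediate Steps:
$\frac{X{\left(-103,102 \right)} - 4100 \cdot 1 \cdot 1}{-41723 - 11391} = \frac{-3 - 4100 \cdot 1 \cdot 1}{-41723 - 11391} = \frac{-3 - 4100}{-53114} = \left(-3 - 4100\right) \left(- \frac{1}{53114}\right) = \left(-4103\right) \left(- \frac{1}{53114}\right) = \frac{4103}{53114}$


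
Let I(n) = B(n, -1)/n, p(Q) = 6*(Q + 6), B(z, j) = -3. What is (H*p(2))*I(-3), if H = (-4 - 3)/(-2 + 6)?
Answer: -84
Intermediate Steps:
H = -7/4 ≈ -1.7500
p(Q) = 36 + 6*Q (p(Q) = 6*(6 + Q) = 36 + 6*Q)
I(n) = -3/n
(H*p(2))*I(-3) = (-7*(36 + 6*2)/4)*(-3/(-3)) = (-7*(36 + 12)/4)*(-3*(-⅓)) = -7/4*48*1 = -84*1 = -84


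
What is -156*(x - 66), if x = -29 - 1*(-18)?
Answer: 12012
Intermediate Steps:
x = -11 (x = -29 + 18 = -11)
-156*(x - 66) = -156*(-11 - 66) = -156*(-77) = 12012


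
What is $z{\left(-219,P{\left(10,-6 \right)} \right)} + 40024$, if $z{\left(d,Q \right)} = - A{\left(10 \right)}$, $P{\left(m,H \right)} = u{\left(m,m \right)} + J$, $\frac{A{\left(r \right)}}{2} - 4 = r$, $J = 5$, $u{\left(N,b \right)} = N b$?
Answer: $39996$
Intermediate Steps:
$A{\left(r \right)} = 8 + 2 r$
$P{\left(m,H \right)} = 5 + m^{2}$ ($P{\left(m,H \right)} = m m + 5 = m^{2} + 5 = 5 + m^{2}$)
$z{\left(d,Q \right)} = -28$ ($z{\left(d,Q \right)} = - (8 + 2 \cdot 10) = - (8 + 20) = \left(-1\right) 28 = -28$)
$z{\left(-219,P{\left(10,-6 \right)} \right)} + 40024 = -28 + 40024 = 39996$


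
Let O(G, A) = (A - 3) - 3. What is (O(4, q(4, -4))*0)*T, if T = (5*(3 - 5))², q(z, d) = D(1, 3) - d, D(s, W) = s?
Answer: 0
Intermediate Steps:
q(z, d) = 1 - d
T = 100 (T = (5*(-2))² = (-10)² = 100)
O(G, A) = -6 + A (O(G, A) = (-3 + A) - 3 = -6 + A)
(O(4, q(4, -4))*0)*T = ((-6 + (1 - 1*(-4)))*0)*100 = ((-6 + (1 + 4))*0)*100 = ((-6 + 5)*0)*100 = -1*0*100 = 0*100 = 0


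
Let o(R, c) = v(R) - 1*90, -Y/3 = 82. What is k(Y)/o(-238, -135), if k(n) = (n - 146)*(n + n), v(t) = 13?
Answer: -27552/11 ≈ -2504.7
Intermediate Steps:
Y = -246 (Y = -3*82 = -246)
k(n) = 2*n*(-146 + n) (k(n) = (-146 + n)*(2*n) = 2*n*(-146 + n))
o(R, c) = -77 (o(R, c) = 13 - 1*90 = 13 - 90 = -77)
k(Y)/o(-238, -135) = (2*(-246)*(-146 - 246))/(-77) = (2*(-246)*(-392))*(-1/77) = 192864*(-1/77) = -27552/11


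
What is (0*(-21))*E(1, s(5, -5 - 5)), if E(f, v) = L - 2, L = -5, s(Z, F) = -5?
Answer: 0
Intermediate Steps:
E(f, v) = -7 (E(f, v) = -5 - 2 = -7)
(0*(-21))*E(1, s(5, -5 - 5)) = (0*(-21))*(-7) = 0*(-7) = 0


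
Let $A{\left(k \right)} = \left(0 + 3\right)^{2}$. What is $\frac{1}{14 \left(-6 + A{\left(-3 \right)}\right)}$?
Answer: $\frac{1}{42} \approx 0.02381$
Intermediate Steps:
$A{\left(k \right)} = 9$ ($A{\left(k \right)} = 3^{2} = 9$)
$\frac{1}{14 \left(-6 + A{\left(-3 \right)}\right)} = \frac{1}{14 \left(-6 + 9\right)} = \frac{1}{14 \cdot 3} = \frac{1}{42}$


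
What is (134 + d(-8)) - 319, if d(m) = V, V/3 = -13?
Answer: -224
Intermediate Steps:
V = -39 (V = 3*(-13) = -39)
d(m) = -39
(134 + d(-8)) - 319 = (134 - 39) - 319 = 95 - 319 = -224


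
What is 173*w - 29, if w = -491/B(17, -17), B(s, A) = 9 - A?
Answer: -85697/26 ≈ -3296.0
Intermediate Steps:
w = -491/26 (w = -491/(9 - 1*(-17)) = -491/(9 + 17) = -491/26 ≈ -18.885)
173*w - 29 = 173*(-491/26) - 29 = -84943/26 - 29 = -85697/26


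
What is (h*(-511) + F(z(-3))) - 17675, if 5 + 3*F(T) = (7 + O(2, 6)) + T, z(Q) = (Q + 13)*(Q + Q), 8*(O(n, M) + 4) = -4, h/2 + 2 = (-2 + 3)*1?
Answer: -100043/6 ≈ -16674.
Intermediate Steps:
h = -2 (h = -4 + 2*((-2 + 3)*1) = -4 + 2*(1*1) = -4 + 2*1 = -4 + 2 = -2)
O(n, M) = -9/2 (O(n, M) = -4 + (⅛)*(-4) = -4 - ½ = -9/2)
z(Q) = 2*Q*(13 + Q) (z(Q) = (13 + Q)*(2*Q) = 2*Q*(13 + Q))
F(T) = -⅚ + T/3 (F(T) = -5/3 + ((7 - 9/2) + T)/3 = -5/3 + (5/2 + T)/3 = -5/3 + (⅚ + T/3) = -⅚ + T/3)
(h*(-511) + F(z(-3))) - 17675 = (-2*(-511) + (-⅚ + (2*(-3)*(13 - 3))/3)) - 17675 = (1022 + (-⅚ + (2*(-3)*10)/3)) - 17675 = (1022 + (-⅚ + (⅓)*(-60))) - 17675 = (1022 + (-⅚ - 20)) - 17675 = (1022 - 125/6) - 17675 = 6007/6 - 17675 = -100043/6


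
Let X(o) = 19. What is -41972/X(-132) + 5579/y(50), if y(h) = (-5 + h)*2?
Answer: -3671479/1710 ≈ -2147.1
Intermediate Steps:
y(h) = -10 + 2*h
-41972/X(-132) + 5579/y(50) = -41972/19 + 5579/(-10 + 2*50) = -41972*1/19 + 5579/(-10 + 100) = -41972/19 + 5579/90 = -3671479/1710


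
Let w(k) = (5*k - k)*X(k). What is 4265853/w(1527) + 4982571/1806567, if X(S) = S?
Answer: 6019841159743/1872188739708 ≈ 3.2154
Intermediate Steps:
w(k) = 4*k**2 (w(k) = (5*k - k)*k = (4*k)*k = 4*k**2)
4265853/w(1527) + 4982571/1806567 = 4265853/((4*1527**2)) + 4982571/1806567 = 4265853/((4*2331729)) + 4982571*(1/1806567) = 4265853/9326916 + 1660857/602189 = 4265853*(1/9326916) + 1660857/602189 = 1421951/3108972 + 1660857/602189 = 6019841159743/1872188739708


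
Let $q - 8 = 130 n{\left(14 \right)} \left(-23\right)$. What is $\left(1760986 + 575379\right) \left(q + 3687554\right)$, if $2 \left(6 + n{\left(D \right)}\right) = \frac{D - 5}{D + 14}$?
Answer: $\frac{242375909255365}{28} \approx 8.6563 \cdot 10^{12}$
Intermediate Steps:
$n{\left(D \right)} = -6 + \frac{-5 + D}{2 \left(14 + D\right)}$ ($n{\left(D \right)} = -6 + \frac{\left(D - 5\right) \frac{1}{D + 14}}{2} = -6 + \frac{\left(-5 + D\right) \frac{1}{14 + D}}{2} = -6 + \frac{\frac{1}{14 + D} \left(-5 + D\right)}{2} = -6 + \frac{-5 + D}{2 \left(14 + D\right)}$)
$q = \frac{489089}{28}$ ($q = 8 + 130 \frac{-173 - 154}{2 \left(14 + 14\right)} \left(-23\right) = 8 + 130 \frac{-173 - 154}{2 \cdot 28} \left(-23\right) = 8 + 130 \cdot \frac{1}{2} \cdot \frac{1}{28} \left(-327\right) \left(-23\right) = 8 + 130 \left(- \frac{327}{56}\right) \left(-23\right) = 8 - - \frac{488865}{28} = 8 + \frac{488865}{28} = \frac{489089}{28} \approx 17467.0$)
$\left(1760986 + 575379\right) \left(q + 3687554\right) = \left(1760986 + 575379\right) \left(\frac{489089}{28} + 3687554\right) = 2336365 \cdot \frac{103740601}{28} = \frac{242375909255365}{28}$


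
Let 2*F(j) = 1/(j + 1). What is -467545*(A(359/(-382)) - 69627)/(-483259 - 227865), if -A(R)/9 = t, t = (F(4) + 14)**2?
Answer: -667806586161/14222480 ≈ -46954.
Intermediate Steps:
F(j) = 1/(2*(1 + j)) (F(j) = 1/(2*(j + 1)) = 1/(2*(1 + j)))
t = 19881/100 (t = (1/(2*(1 + 4)) + 14)**2 = ((1/2)/5 + 14)**2 = ((1/2)*(1/5) + 14)**2 = (1/10 + 14)**2 = (141/10)**2 = 19881/100 ≈ 198.81)
A(R) = -178929/100 (A(R) = -9*19881/100 = -178929/100)
-467545*(A(359/(-382)) - 69627)/(-483259 - 227865) = -467545*(-178929/100 - 69627)/(-483259 - 227865) = -467545/((-711124/(-7141629/100))) = -467545/((-711124*(-100/7141629))) = -467545/71112400/7141629 = -467545*7141629/71112400 = -667806586161/14222480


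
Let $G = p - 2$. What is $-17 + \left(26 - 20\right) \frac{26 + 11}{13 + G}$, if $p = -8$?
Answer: $57$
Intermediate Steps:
$G = -10$ ($G = -8 - 2 = -10$)
$-17 + \left(26 - 20\right) \frac{26 + 11}{13 + G} = -17 + \left(26 - 20\right) \frac{26 + 11}{13 - 10} = -17 + \left(26 - 20\right) \frac{37}{3} = -17 + 6 \cdot 37 \cdot \frac{1}{3} = -17 + 6 \cdot \frac{37}{3} = -17 + 74 = 57$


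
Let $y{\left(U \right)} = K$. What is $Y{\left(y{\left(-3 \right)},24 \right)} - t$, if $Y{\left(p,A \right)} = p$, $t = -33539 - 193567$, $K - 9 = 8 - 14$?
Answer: $227109$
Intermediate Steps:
$K = 3$ ($K = 9 + \left(8 - 14\right) = 9 - 6 = 3$)
$y{\left(U \right)} = 3$
$t = -227106$ ($t = -33539 - 193567 = -227106$)
$Y{\left(y{\left(-3 \right)},24 \right)} - t = 3 - -227106 = 3 + 227106 = 227109$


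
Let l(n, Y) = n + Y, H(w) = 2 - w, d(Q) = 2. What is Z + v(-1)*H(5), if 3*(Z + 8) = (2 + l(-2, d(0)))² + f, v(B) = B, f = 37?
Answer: 26/3 ≈ 8.6667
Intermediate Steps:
l(n, Y) = Y + n
Z = 17/3 (Z = -8 + ((2 + (2 - 2))² + 37)/3 = -8 + ((2 + 0)² + 37)/3 = -8 + (2² + 37)/3 = -8 + (4 + 37)/3 = -8 + (⅓)*41 = -8 + 41/3 = 17/3 ≈ 5.6667)
Z + v(-1)*H(5) = 17/3 - (2 - 1*5) = 17/3 - (2 - 5) = 17/3 - 1*(-3) = 17/3 + 3 = 26/3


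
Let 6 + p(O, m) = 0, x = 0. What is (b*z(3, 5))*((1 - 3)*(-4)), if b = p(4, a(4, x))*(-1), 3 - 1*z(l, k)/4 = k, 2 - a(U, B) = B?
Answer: -384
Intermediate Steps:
a(U, B) = 2 - B
z(l, k) = 12 - 4*k
p(O, m) = -6 (p(O, m) = -6 + 0 = -6)
b = 6 (b = -6*(-1) = 6)
(b*z(3, 5))*((1 - 3)*(-4)) = (6*(12 - 4*5))*((1 - 3)*(-4)) = (6*(12 - 20))*(-2*(-4)) = (6*(-8))*8 = -48*8 = -384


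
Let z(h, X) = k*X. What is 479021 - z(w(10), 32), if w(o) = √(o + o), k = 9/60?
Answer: 2395081/5 ≈ 4.7902e+5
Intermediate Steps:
k = 3/20 (k = 9*(1/60) = 3/20 ≈ 0.15000)
w(o) = √2*√o (w(o) = √(2*o) = √2*√o)
z(h, X) = 3*X/20
479021 - z(w(10), 32) = 479021 - 3*32/20 = 479021 - 1*24/5 = 479021 - 24/5 = 2395081/5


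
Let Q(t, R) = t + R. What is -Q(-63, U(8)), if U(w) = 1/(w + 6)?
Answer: 881/14 ≈ 62.929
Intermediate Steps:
U(w) = 1/(6 + w)
Q(t, R) = R + t
-Q(-63, U(8)) = -(1/(6 + 8) - 63) = -(1/14 - 63) = -1*(-881/14) = 881/14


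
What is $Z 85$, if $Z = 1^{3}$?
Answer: $85$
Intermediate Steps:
$Z = 1$
$Z 85 = 1 \cdot 85 = 85$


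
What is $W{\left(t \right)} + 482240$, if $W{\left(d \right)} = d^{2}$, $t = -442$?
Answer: $677604$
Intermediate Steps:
$W{\left(t \right)} + 482240 = \left(-442\right)^{2} + 482240 = 195364 + 482240 = 677604$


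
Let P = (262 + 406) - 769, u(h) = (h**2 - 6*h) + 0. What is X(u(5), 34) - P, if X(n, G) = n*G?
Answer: -69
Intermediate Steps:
u(h) = h**2 - 6*h
X(n, G) = G*n
P = -101 (P = 668 - 769 = -101)
X(u(5), 34) - P = 34*(5*(-6 + 5)) - 1*(-101) = 34*(5*(-1)) + 101 = 34*(-5) + 101 = -170 + 101 = -69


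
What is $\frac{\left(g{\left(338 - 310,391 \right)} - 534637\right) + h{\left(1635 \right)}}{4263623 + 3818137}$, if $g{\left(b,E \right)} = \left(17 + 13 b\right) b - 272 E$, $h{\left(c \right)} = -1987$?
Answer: $- \frac{158077}{2020440} \approx -0.078239$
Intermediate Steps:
$g{\left(b,E \right)} = - 272 E + b \left(17 + 13 b\right)$ ($g{\left(b,E \right)} = b \left(17 + 13 b\right) - 272 E = - 272 E + b \left(17 + 13 b\right)$)
$\frac{\left(g{\left(338 - 310,391 \right)} - 534637\right) + h{\left(1635 \right)}}{4263623 + 3818137} = \frac{\left(\left(\left(-272\right) 391 + 13 \left(338 - 310\right)^{2} + 17 \left(338 - 310\right)\right) - 534637\right) - 1987}{4263623 + 3818137} = \frac{\left(\left(-106352 + 13 \left(338 - 310\right)^{2} + 17 \left(338 - 310\right)\right) - 534637\right) - 1987}{8081760} = \left(\left(\left(-106352 + 13 \cdot 28^{2} + 17 \cdot 28\right) - 534637\right) - 1987\right) \frac{1}{8081760} = \left(\left(\left(-106352 + 13 \cdot 784 + 476\right) - 534637\right) - 1987\right) \frac{1}{8081760} = \left(\left(\left(-106352 + 10192 + 476\right) - 534637\right) - 1987\right) \frac{1}{8081760} = \left(\left(-95684 - 534637\right) - 1987\right) \frac{1}{8081760} = \left(-630321 - 1987\right) \frac{1}{8081760} = \left(-632308\right) \frac{1}{8081760} = - \frac{158077}{2020440}$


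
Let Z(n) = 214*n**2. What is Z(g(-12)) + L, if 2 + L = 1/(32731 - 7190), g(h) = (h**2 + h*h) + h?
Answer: 416360749143/25541 ≈ 1.6302e+7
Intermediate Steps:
g(h) = h + 2*h**2 (g(h) = (h**2 + h**2) + h = 2*h**2 + h = h + 2*h**2)
L = -51081/25541 (L = -2 + 1/(32731 - 7190) = -2 + 1/25541 = -51081/25541 ≈ -2.0000)
Z(g(-12)) + L = 214*(-12*(1 + 2*(-12)))**2 - 51081/25541 = 214*(-12*(1 - 24))**2 - 51081/25541 = 214*(-12*(-23))**2 - 51081/25541 = 214*276**2 - 51081/25541 = 214*76176 - 51081/25541 = 16301664 - 51081/25541 = 416360749143/25541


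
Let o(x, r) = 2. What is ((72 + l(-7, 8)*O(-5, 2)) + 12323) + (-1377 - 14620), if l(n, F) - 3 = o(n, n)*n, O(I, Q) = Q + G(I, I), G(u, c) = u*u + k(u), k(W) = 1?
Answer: -3910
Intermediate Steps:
G(u, c) = 1 + u² (G(u, c) = u*u + 1 = u² + 1 = 1 + u²)
O(I, Q) = 1 + Q + I² (O(I, Q) = Q + (1 + I²) = 1 + Q + I²)
l(n, F) = 3 + 2*n
((72 + l(-7, 8)*O(-5, 2)) + 12323) + (-1377 - 14620) = ((72 + (3 + 2*(-7))*(1 + 2 + (-5)²)) + 12323) + (-1377 - 14620) = ((72 + (3 - 14)*(1 + 2 + 25)) + 12323) - 15997 = ((72 - 11*28) + 12323) - 15997 = ((72 - 308) + 12323) - 15997 = (-236 + 12323) - 15997 = 12087 - 15997 = -3910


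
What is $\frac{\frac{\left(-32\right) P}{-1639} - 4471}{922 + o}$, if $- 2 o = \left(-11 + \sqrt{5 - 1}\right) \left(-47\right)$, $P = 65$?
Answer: $- \frac{14651778}{2329019} \approx -6.291$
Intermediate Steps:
$o = - \frac{423}{2}$ ($o = - \frac{\left(-11 + \sqrt{5 - 1}\right) \left(-47\right)}{2} = - \frac{\left(-11 + \sqrt{4}\right) \left(-47\right)}{2} = - \frac{\left(-11 + 2\right) \left(-47\right)}{2} = - \frac{\left(-9\right) \left(-47\right)}{2} = \left(- \frac{1}{2}\right) 423 = - \frac{423}{2} \approx -211.5$)
$\frac{\frac{\left(-32\right) P}{-1639} - 4471}{922 + o} = \frac{\frac{\left(-32\right) 65}{-1639} - 4471}{922 - \frac{423}{2}} = \frac{\left(-2080\right) \left(- \frac{1}{1639}\right) - 4471}{\frac{1421}{2}} = \left(\frac{2080}{1639} - 4471\right) \frac{2}{1421} = \left(- \frac{7325889}{1639}\right) \frac{2}{1421} = - \frac{14651778}{2329019}$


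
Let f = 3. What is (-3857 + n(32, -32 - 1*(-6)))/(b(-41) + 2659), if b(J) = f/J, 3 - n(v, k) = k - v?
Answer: -38909/27254 ≈ -1.4276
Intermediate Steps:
n(v, k) = 3 + v - k (n(v, k) = 3 - (k - v) = 3 + (v - k) = 3 + v - k)
b(J) = 3/J
(-3857 + n(32, -32 - 1*(-6)))/(b(-41) + 2659) = (-3857 + (3 + 32 - (-32 - 1*(-6))))/(3/(-41) + 2659) = (-3857 + (3 + 32 - (-32 + 6)))/(3*(-1/41) + 2659) = (-3857 + (3 + 32 - 1*(-26)))/(-3/41 + 2659) = (-3857 + (3 + 32 + 26))/(109016/41) = (-3857 + 61)*(41/109016) = -3796*41/109016 = -38909/27254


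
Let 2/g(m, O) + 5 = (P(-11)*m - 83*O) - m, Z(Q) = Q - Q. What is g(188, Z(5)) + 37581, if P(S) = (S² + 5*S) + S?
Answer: 381334409/10147 ≈ 37581.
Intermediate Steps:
P(S) = S² + 6*S
Z(Q) = 0
g(m, O) = 2/(-5 - 83*O + 54*m) (g(m, O) = 2/(-5 + (((-11*(6 - 11))*m - 83*O) - m)) = 2/(-5 + (((-11*(-5))*m - 83*O) - m)) = 2/(-5 + ((55*m - 83*O) - m)) = 2/(-5 + ((-83*O + 55*m) - m)) = 2/(-5 + (-83*O + 54*m)) = 2/(-5 - 83*O + 54*m))
g(188, Z(5)) + 37581 = 2/(-5 - 83*0 + 54*188) + 37581 = 2/(-5 + 0 + 10152) + 37581 = 2/10147 + 37581 = 381334409/10147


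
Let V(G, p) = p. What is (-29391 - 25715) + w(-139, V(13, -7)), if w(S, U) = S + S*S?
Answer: -35924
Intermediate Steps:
w(S, U) = S + S²
(-29391 - 25715) + w(-139, V(13, -7)) = (-29391 - 25715) - 139*(1 - 139) = -55106 - 139*(-138) = -55106 + 19182 = -35924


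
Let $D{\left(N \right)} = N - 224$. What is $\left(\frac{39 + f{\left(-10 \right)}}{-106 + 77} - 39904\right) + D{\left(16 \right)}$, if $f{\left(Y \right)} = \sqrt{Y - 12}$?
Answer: $- \frac{1163287}{29} - \frac{i \sqrt{22}}{29} \approx -40113.0 - 0.16174 i$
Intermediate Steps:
$D{\left(N \right)} = -224 + N$ ($D{\left(N \right)} = N - 224 = -224 + N$)
$f{\left(Y \right)} = \sqrt{-12 + Y}$
$\left(\frac{39 + f{\left(-10 \right)}}{-106 + 77} - 39904\right) + D{\left(16 \right)} = \left(\frac{39 + \sqrt{-12 - 10}}{-106 + 77} - 39904\right) + \left(-224 + 16\right) = \left(\frac{39 + \sqrt{-22}}{-29} - 39904\right) - 208 = \left(\left(39 + i \sqrt{22}\right) \left(- \frac{1}{29}\right) - 39904\right) - 208 = \left(\left(- \frac{39}{29} - \frac{i \sqrt{22}}{29}\right) - 39904\right) - 208 = \left(- \frac{1157255}{29} - \frac{i \sqrt{22}}{29}\right) - 208 = - \frac{1163287}{29} - \frac{i \sqrt{22}}{29}$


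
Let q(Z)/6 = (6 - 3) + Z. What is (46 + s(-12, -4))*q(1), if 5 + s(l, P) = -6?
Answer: 840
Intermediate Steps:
s(l, P) = -11 (s(l, P) = -5 - 6 = -11)
q(Z) = 18 + 6*Z (q(Z) = 6*((6 - 3) + Z) = 6*(3 + Z) = 18 + 6*Z)
(46 + s(-12, -4))*q(1) = (46 - 11)*(18 + 6*1) = 35*(18 + 6) = 35*24 = 840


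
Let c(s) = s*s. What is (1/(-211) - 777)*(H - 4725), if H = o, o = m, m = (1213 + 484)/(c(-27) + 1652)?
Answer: 1844173668544/502391 ≈ 3.6708e+6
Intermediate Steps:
c(s) = s²
m = 1697/2381 (m = (1213 + 484)/((-27)² + 1652) = 1697/(729 + 1652) = 1697/2381 ≈ 0.71273)
o = 1697/2381 ≈ 0.71273
H = 1697/2381 ≈ 0.71273
(1/(-211) - 777)*(H - 4725) = (1/(-211) - 777)*(1697/2381 - 4725) = (-1/211 - 777)*(-11248528/2381) = -163948/211*(-11248528/2381) = 1844173668544/502391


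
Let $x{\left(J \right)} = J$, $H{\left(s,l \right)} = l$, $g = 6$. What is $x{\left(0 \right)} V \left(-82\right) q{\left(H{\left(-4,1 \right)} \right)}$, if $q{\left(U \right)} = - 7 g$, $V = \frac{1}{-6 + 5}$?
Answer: $0$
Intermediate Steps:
$V = -1$ ($V = \frac{1}{-1} = -1$)
$q{\left(U \right)} = -42$ ($q{\left(U \right)} = \left(-7\right) 6 = -42$)
$x{\left(0 \right)} V \left(-82\right) q{\left(H{\left(-4,1 \right)} \right)} = 0 \left(-1\right) \left(-82\right) \left(-42\right) = 0 \left(-82\right) \left(-42\right) = 0 \left(-42\right) = 0$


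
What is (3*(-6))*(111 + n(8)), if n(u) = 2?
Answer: -2034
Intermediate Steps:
(3*(-6))*(111 + n(8)) = (3*(-6))*(111 + 2) = -18*113 = -2034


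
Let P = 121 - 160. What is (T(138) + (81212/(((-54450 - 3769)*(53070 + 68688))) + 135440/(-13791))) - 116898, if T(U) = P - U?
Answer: -635896005084145179/5431071253699 ≈ -1.1708e+5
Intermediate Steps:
P = -39
T(U) = -39 - U
(T(138) + (81212/(((-54450 - 3769)*(53070 + 68688))) + 135440/(-13791))) - 116898 = ((-39 - 1*138) + (81212/(((-54450 - 3769)*(53070 + 68688))) + 135440/(-13791))) - 116898 = ((-39 - 138) + (81212/((-58219*121758)) + 135440*(-1/13791))) - 116898 = (-177 + (81212/(-7088629002) - 135440/13791)) - 116898 = (-177 + (81212*(-1/7088629002) - 135440/13791)) - 116898 = (-177 + (-40606/3544314501 - 135440/13791)) - 116898 = (-177 - 53338057334754/5431071253699) - 116898 = -1014637669239477/5431071253699 - 116898 = -635896005084145179/5431071253699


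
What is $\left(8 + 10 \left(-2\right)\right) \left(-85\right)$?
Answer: $1020$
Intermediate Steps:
$\left(8 + 10 \left(-2\right)\right) \left(-85\right) = \left(8 - 20\right) \left(-85\right) = \left(-12\right) \left(-85\right) = 1020$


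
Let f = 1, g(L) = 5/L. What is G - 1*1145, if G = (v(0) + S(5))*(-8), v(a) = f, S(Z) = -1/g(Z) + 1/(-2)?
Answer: -1141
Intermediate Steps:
S(Z) = -1/2 - Z/5 (S(Z) = -1/(5/Z) + 1/(-2) = -Z/5 + 1*(-1/2) = -Z/5 - 1/2 = -1/2 - Z/5)
v(a) = 1
G = 4 (G = (1 + (-1/2 - 1/5*5))*(-8) = (1 + (-1/2 - 1))*(-8) = (1 - 3/2)*(-8) = -1/2*(-8) = 4)
G - 1*1145 = 4 - 1*1145 = 4 - 1145 = -1141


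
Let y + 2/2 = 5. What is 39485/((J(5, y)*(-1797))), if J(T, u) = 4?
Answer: -39485/7188 ≈ -5.4932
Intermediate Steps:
y = 4 (y = -1 + 5 = 4)
39485/((J(5, y)*(-1797))) = 39485/((4*(-1797))) = 39485/(-7188) = 39485*(-1/7188) = -39485/7188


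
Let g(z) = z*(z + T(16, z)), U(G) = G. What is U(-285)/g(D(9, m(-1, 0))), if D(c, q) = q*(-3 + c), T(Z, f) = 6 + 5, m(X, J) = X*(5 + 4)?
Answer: -95/774 ≈ -0.12274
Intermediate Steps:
m(X, J) = 9*X (m(X, J) = X*9 = 9*X)
T(Z, f) = 11
g(z) = z*(11 + z) (g(z) = z*(z + 11) = z*(11 + z))
U(-285)/g(D(9, m(-1, 0))) = -285*(-1/(9*(-3 + 9)*(11 + (9*(-1))*(-3 + 9)))) = -285*(-1/(54*(11 - 9*6))) = -285*(-1/(54*(11 - 54))) = -285/((-54*(-43))) = -285/2322 = -285*1/2322 = -95/774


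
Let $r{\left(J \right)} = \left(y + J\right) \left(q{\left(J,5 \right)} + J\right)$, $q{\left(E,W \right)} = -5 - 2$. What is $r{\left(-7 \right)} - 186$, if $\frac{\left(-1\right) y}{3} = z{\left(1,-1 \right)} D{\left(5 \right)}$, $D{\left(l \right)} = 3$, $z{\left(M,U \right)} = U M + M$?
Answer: $-88$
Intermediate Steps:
$z{\left(M,U \right)} = M + M U$ ($z{\left(M,U \right)} = M U + M = M + M U$)
$q{\left(E,W \right)} = -7$ ($q{\left(E,W \right)} = -5 - 2 = -7$)
$y = 0$ ($y = - 3 \cdot 1 \left(1 - 1\right) 3 = - 3 \cdot 1 \cdot 0 \cdot 3 = - 3 \cdot 0 \cdot 3 = \left(-3\right) 0 = 0$)
$r{\left(J \right)} = J \left(-7 + J\right)$ ($r{\left(J \right)} = \left(0 + J\right) \left(-7 + J\right) = J \left(-7 + J\right)$)
$r{\left(-7 \right)} - 186 = - 7 \left(-7 - 7\right) - 186 = \left(-7\right) \left(-14\right) - 186 = 98 - 186 = -88$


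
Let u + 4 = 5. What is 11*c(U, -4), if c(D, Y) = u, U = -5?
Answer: 11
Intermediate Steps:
u = 1 (u = -4 + 5 = 1)
c(D, Y) = 1
11*c(U, -4) = 11*1 = 11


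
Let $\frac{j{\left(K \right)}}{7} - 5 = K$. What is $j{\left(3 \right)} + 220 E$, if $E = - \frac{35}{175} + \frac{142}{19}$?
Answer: $\frac{31468}{19} \approx 1656.2$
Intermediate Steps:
$j{\left(K \right)} = 35 + 7 K$
$E = \frac{691}{95}$ ($E = \left(-35\right) \frac{1}{175} + 142 \cdot \frac{1}{19} = - \frac{1}{5} + \frac{142}{19} = \frac{691}{95} \approx 7.2737$)
$j{\left(3 \right)} + 220 E = \left(35 + 7 \cdot 3\right) + 220 \cdot \frac{691}{95} = \left(35 + 21\right) + \frac{30404}{19} = 56 + \frac{30404}{19} = \frac{31468}{19}$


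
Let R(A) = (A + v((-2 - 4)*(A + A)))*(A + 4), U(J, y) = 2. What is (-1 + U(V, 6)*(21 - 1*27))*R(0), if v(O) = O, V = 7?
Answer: 0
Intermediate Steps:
R(A) = -11*A*(4 + A) (R(A) = (A + (-2 - 4)*(A + A))*(A + 4) = (A - 12*A)*(4 + A) = (-11*A)*(4 + A) = -11*A*(4 + A))
(-1 + U(V, 6)*(21 - 1*27))*R(0) = (-1 + 2*(21 - 1*27))*(11*0*(-4 - 1*0)) = (-1 + 2*(21 - 27))*(11*0*(-4 + 0)) = (-1 + 2*(-6))*(11*0*(-4)) = (-1 - 12)*0 = -13*0 = 0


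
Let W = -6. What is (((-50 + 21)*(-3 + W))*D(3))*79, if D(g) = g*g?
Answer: 185571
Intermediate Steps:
D(g) = g**2
(((-50 + 21)*(-3 + W))*D(3))*79 = (((-50 + 21)*(-3 - 6))*3**2)*79 = (-29*(-9)*9)*79 = (261*9)*79 = 2349*79 = 185571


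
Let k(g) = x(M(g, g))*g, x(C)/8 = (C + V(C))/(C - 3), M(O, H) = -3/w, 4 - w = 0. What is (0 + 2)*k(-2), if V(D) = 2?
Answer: 32/3 ≈ 10.667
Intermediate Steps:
w = 4 (w = 4 - 1*0 = 4 + 0 = 4)
M(O, H) = -¾ (M(O, H) = -3/4 = -3*¼ = -¾)
x(C) = 8*(2 + C)/(-3 + C) (x(C) = 8*((C + 2)/(C - 3)) = 8*((2 + C)/(-3 + C)) = 8*(2 + C)/(-3 + C))
k(g) = -8*g/3 (k(g) = (8*(2 - ¾)/(-3 - ¾))*g = (8*(5/4)/(-15/4))*g = (8*(-4/15)*(5/4))*g = -8*g/3)
(0 + 2)*k(-2) = (0 + 2)*(-8/3*(-2)) = 2*(16/3) = 32/3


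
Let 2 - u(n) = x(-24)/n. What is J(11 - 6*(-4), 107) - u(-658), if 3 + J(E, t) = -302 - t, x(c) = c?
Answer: -136194/329 ≈ -413.96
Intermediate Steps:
u(n) = 2 + 24/n (u(n) = 2 - (-24)/n = 2 + 24/n)
J(E, t) = -305 - t (J(E, t) = -3 + (-302 - t) = -305 - t)
J(11 - 6*(-4), 107) - u(-658) = (-305 - 1*107) - (2 + 24/(-658)) = (-305 - 107) - (2 + 24*(-1/658)) = -412 - (2 - 12/329) = -412 - 1*646/329 = -412 - 646/329 = -136194/329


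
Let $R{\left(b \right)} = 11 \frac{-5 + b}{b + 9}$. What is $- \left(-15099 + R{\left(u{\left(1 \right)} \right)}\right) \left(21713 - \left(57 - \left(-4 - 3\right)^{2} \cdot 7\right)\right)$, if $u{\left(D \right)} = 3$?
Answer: $\frac{664406465}{2} \approx 3.322 \cdot 10^{8}$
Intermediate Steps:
$R{\left(b \right)} = \frac{11 \left(-5 + b\right)}{9 + b}$ ($R{\left(b \right)} = 11 \frac{-5 + b}{9 + b} = \frac{11 \left(-5 + b\right)}{9 + b}$)
$- \left(-15099 + R{\left(u{\left(1 \right)} \right)}\right) \left(21713 - \left(57 - \left(-4 - 3\right)^{2} \cdot 7\right)\right) = - \left(-15099 + \frac{11 \left(-5 + 3\right)}{9 + 3}\right) \left(21713 - \left(57 - \left(-4 - 3\right)^{2} \cdot 7\right)\right) = - \left(-15099 + 11 \cdot \frac{1}{12} \left(-2\right)\right) \left(21713 - \left(57 - \left(-7\right)^{2} \cdot 7\right)\right) = - \left(-15099 + 11 \cdot \frac{1}{12} \left(-2\right)\right) \left(21713 + \left(-57 + 49 \cdot 7\right)\right) = - \left(-15099 - \frac{11}{6}\right) \left(21713 + \left(-57 + 343\right)\right) = - \frac{\left(-90605\right) \left(21713 + 286\right)}{6} = - \frac{\left(-90605\right) 21999}{6} = \left(-1\right) \left(- \frac{664406465}{2}\right) = \frac{664406465}{2}$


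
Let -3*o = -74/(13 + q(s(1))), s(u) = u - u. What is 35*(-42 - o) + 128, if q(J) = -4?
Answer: -38824/27 ≈ -1437.9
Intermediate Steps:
s(u) = 0
o = 74/27 (o = -(-74)/(3*(13 - 4)) = -(-74)/(3*9) = -⅓*(-74/9) = 74/27 ≈ 2.7407)
35*(-42 - o) + 128 = 35*(-42 - 1*74/27) + 128 = 35*(-42 - 74/27) + 128 = 35*(-1208/27) + 128 = -42280/27 + 128 = -38824/27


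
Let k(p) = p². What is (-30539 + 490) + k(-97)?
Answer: -20640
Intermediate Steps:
(-30539 + 490) + k(-97) = (-30539 + 490) + (-97)² = -30049 + 9409 = -20640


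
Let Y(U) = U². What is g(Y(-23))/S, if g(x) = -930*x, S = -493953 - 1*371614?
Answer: 491970/865567 ≈ 0.56838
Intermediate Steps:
S = -865567 (S = -493953 - 371614 = -865567)
g(Y(-23))/S = -930*(-23)²/(-865567) = -930*529*(-1/865567) = -491970*(-1/865567) = 491970/865567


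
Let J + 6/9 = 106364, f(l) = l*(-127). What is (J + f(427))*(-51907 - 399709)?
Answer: -70634097248/3 ≈ -2.3545e+10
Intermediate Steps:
f(l) = -127*l
J = 319090/3 (J = -⅔ + 106364 = 319090/3 ≈ 1.0636e+5)
(J + f(427))*(-51907 - 399709) = (319090/3 - 127*427)*(-51907 - 399709) = (319090/3 - 54229)*(-451616) = (156403/3)*(-451616) = -70634097248/3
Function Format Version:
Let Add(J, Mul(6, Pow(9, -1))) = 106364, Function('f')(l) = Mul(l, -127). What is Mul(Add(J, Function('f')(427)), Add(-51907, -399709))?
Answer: Rational(-70634097248, 3) ≈ -2.3545e+10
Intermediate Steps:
Function('f')(l) = Mul(-127, l)
J = Rational(319090, 3) (J = Add(Rational(-2, 3), 106364) = Rational(319090, 3) ≈ 1.0636e+5)
Mul(Add(J, Function('f')(427)), Add(-51907, -399709)) = Mul(Add(Rational(319090, 3), Mul(-127, 427)), Add(-51907, -399709)) = Mul(Add(Rational(319090, 3), -54229), -451616) = Mul(Rational(156403, 3), -451616) = Rational(-70634097248, 3)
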